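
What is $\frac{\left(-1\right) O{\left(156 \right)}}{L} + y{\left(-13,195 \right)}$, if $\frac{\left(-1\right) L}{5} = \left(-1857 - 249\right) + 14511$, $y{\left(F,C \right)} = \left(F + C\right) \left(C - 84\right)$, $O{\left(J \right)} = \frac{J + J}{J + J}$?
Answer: $\frac{1253029051}{62025} \approx 20202.0$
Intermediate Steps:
$O{\left(J \right)} = 1$ ($O{\left(J \right)} = \frac{2 J}{2 J} = 2 J \frac{1}{2 J} = 1$)
$y{\left(F,C \right)} = \left(-84 + C\right) \left(C + F\right)$ ($y{\left(F,C \right)} = \left(C + F\right) \left(-84 + C\right) = \left(-84 + C\right) \left(C + F\right)$)
$L = -62025$ ($L = - 5 \left(\left(-1857 - 249\right) + 14511\right) = - 5 \left(-2106 + 14511\right) = \left(-5\right) 12405 = -62025$)
$\frac{\left(-1\right) O{\left(156 \right)}}{L} + y{\left(-13,195 \right)} = \frac{\left(-1\right) 1}{-62025} + \left(195^{2} - 16380 - -1092 + 195 \left(-13\right)\right) = \left(-1\right) \left(- \frac{1}{62025}\right) + \left(38025 - 16380 + 1092 - 2535\right) = \frac{1}{62025} + 20202 = \frac{1253029051}{62025}$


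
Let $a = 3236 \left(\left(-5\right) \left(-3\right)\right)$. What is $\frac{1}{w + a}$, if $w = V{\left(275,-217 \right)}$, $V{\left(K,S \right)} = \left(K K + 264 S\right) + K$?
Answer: $\frac{1}{67152} \approx 1.4892 \cdot 10^{-5}$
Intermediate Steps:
$V{\left(K,S \right)} = K + K^{2} + 264 S$ ($V{\left(K,S \right)} = \left(K^{2} + 264 S\right) + K = K + K^{2} + 264 S$)
$w = 18612$ ($w = 275 + 275^{2} + 264 \left(-217\right) = 275 + 75625 - 57288 = 18612$)
$a = 48540$ ($a = 3236 \cdot 15 = 48540$)
$\frac{1}{w + a} = \frac{1}{18612 + 48540} = \frac{1}{67152}$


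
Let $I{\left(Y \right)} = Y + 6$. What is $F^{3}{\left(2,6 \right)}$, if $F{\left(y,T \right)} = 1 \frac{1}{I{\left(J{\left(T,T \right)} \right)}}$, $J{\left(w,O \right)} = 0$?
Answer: $\frac{1}{216} \approx 0.0046296$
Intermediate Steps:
$I{\left(Y \right)} = 6 + Y$
$F{\left(y,T \right)} = \frac{1}{6}$ ($F{\left(y,T \right)} = 1 \frac{1}{6 + 0} = 1 \cdot \frac{1}{6} = \frac{1}{6}$)
$F^{3}{\left(2,6 \right)} = \left(\frac{1}{6}\right)^{3} = \frac{1}{216}$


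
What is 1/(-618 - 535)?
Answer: -1/1153 ≈ -0.00086730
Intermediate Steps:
1/(-618 - 535) = 1/(-1153) = -1/1153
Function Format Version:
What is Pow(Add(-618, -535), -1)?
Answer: Rational(-1, 1153) ≈ -0.00086730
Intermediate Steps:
Pow(Add(-618, -535), -1) = Pow(-1153, -1) = Rational(-1, 1153)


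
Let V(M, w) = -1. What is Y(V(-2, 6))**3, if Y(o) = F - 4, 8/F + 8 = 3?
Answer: -21952/125 ≈ -175.62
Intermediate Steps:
F = -8/5 (F = 8/(-8 + 3) = 8/(-5) = 8*(-1/5) = -8/5 ≈ -1.6000)
Y(o) = -28/5 (Y(o) = -8/5 - 4 = -28/5)
Y(V(-2, 6))**3 = (-28/5)**3 = -21952/125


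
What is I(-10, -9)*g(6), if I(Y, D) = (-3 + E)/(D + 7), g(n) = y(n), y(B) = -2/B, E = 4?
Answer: ⅙ ≈ 0.16667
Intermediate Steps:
g(n) = -2/n
I(Y, D) = 1/(7 + D) (I(Y, D) = (-3 + 4)/(D + 7) = 1/(7 + D))
I(-10, -9)*g(6) = (-2/6)/(7 - 9) = (-2*⅙)/(-2) = -½*(-⅓) = ⅙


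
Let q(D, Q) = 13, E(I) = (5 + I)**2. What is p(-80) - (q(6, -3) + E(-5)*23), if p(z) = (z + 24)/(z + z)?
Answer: -253/20 ≈ -12.650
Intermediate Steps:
p(z) = (24 + z)/(2*z) (p(z) = (24 + z)/((2*z)) = (24 + z)*(1/(2*z)) = (24 + z)/(2*z))
p(-80) - (q(6, -3) + E(-5)*23) = (1/2)*(24 - 80)/(-80) - (13 + (5 - 5)**2*23) = (1/2)*(-1/80)*(-56) - (13 + 0**2*23) = 7/20 - (13 + 0*23) = 7/20 - (13 + 0) = 7/20 - 1*13 = 7/20 - 13 = -253/20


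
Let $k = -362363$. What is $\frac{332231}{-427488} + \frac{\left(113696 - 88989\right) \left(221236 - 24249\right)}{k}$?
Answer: $- \frac{2080686448075645}{154905834144} \approx -13432.0$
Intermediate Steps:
$\frac{332231}{-427488} + \frac{\left(113696 - 88989\right) \left(221236 - 24249\right)}{k} = \frac{332231}{-427488} + \frac{\left(113696 - 88989\right) \left(221236 - 24249\right)}{-362363} = 332231 \left(- \frac{1}{427488}\right) + 24707 \cdot 196987 \left(- \frac{1}{362363}\right) = - \frac{332231}{427488} + 4866957809 \left(- \frac{1}{362363}\right) = - \frac{332231}{427488} - \frac{4866957809}{362363} = - \frac{2080686448075645}{154905834144}$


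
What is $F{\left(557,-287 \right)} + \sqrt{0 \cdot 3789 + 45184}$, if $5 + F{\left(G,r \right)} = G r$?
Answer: $-159864 + 8 \sqrt{706} \approx -1.5965 \cdot 10^{5}$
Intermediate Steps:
$F{\left(G,r \right)} = -5 + G r$
$F{\left(557,-287 \right)} + \sqrt{0 \cdot 3789 + 45184} = \left(-5 + 557 \left(-287\right)\right) + \sqrt{0 \cdot 3789 + 45184} = \left(-5 - 159859\right) + \sqrt{0 + 45184} = -159864 + \sqrt{45184} = -159864 + 8 \sqrt{706}$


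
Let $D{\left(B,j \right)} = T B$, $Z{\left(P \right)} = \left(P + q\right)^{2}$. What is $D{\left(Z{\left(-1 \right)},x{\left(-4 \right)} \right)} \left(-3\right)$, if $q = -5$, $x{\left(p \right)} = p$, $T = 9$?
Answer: $-972$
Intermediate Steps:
$Z{\left(P \right)} = \left(-5 + P\right)^{2}$ ($Z{\left(P \right)} = \left(P - 5\right)^{2} = \left(-5 + P\right)^{2}$)
$D{\left(B,j \right)} = 9 B$
$D{\left(Z{\left(-1 \right)},x{\left(-4 \right)} \right)} \left(-3\right) = 9 \left(-5 - 1\right)^{2} \left(-3\right) = 9 \left(-6\right)^{2} \left(-3\right) = 9 \cdot 36 \left(-3\right) = 324 \left(-3\right) = -972$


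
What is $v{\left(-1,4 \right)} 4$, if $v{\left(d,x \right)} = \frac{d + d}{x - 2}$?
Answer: $-4$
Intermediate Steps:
$v{\left(d,x \right)} = \frac{2 d}{-2 + x}$
$v{\left(-1,4 \right)} 4 = 2 \left(-1\right) \frac{1}{-2 + 4} \cdot 4 = 2 \left(-1\right) \frac{1}{2} \cdot 4 = \left(-1\right) 4 = -4$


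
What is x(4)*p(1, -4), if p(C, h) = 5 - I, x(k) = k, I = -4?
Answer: 36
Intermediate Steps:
p(C, h) = 9 (p(C, h) = 5 - 1*(-4) = 5 + 4 = 9)
x(4)*p(1, -4) = 4*9 = 36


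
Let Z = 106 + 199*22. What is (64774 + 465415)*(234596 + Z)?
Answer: 126757586120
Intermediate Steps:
Z = 4484 (Z = 106 + 4378 = 4484)
(64774 + 465415)*(234596 + Z) = (64774 + 465415)*(234596 + 4484) = 530189*239080 = 126757586120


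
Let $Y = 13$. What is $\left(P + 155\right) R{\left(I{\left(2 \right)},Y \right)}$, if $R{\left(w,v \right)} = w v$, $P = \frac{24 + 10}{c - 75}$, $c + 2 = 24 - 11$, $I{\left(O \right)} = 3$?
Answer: $\frac{192777}{32} \approx 6024.3$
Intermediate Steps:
$c = 11$ ($c = -2 + \left(24 - 11\right) = -2 + 13 = 11$)
$P = - \frac{17}{32}$ ($P = \frac{24 + 10}{11 - 75} = \frac{34}{-64} = 34 \left(- \frac{1}{64}\right) = - \frac{17}{32} \approx -0.53125$)
$R{\left(w,v \right)} = v w$
$\left(P + 155\right) R{\left(I{\left(2 \right)},Y \right)} = \left(- \frac{17}{32} + 155\right) 13 \cdot 3 = \frac{4943}{32} \cdot 39 = \frac{192777}{32}$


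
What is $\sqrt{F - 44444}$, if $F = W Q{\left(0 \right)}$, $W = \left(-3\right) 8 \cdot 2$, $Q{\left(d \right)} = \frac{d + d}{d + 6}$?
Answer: $2 i \sqrt{11111} \approx 210.82 i$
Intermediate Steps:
$Q{\left(d \right)} = \frac{2 d}{6 + d}$
$W = -48$ ($W = \left(-24\right) 2 = -48$)
$F = 0$ ($F = - 48 \cdot 2 \cdot 0 \frac{1}{6 + 0} = - 48 \cdot 2 \cdot 0 \cdot \frac{1}{6} = \left(-48\right) 0 = 0$)
$\sqrt{F - 44444} = \sqrt{0 - 44444} = \sqrt{-44444} = 2 i \sqrt{11111}$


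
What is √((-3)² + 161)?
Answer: √170 ≈ 13.038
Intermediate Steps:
√((-3)² + 161) = √(9 + 161) = √170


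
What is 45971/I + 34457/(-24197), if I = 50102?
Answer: -614004327/1212318094 ≈ -0.50647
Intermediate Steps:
45971/I + 34457/(-24197) = 45971/50102 + 34457/(-24197) = 45971*(1/50102) + 34457*(-1/24197) = 45971/50102 - 34457/24197 = -614004327/1212318094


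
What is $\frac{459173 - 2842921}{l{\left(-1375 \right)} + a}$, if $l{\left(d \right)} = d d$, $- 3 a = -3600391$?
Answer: $- \frac{3575622}{4636133} \approx -0.77125$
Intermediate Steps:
$a = \frac{3600391}{3}$ ($a = \left(- \frac{1}{3}\right) \left(-3600391\right) = \frac{3600391}{3} \approx 1.2001 \cdot 10^{6}$)
$l{\left(d \right)} = d^{2}$
$\frac{459173 - 2842921}{l{\left(-1375 \right)} + a} = \frac{459173 - 2842921}{\left(-1375\right)^{2} + \frac{3600391}{3}} = - \frac{2383748}{1890625 + \frac{3600391}{3}} = - \frac{2383748}{\frac{9272266}{3}} = \left(-2383748\right) \frac{3}{9272266} = - \frac{3575622}{4636133}$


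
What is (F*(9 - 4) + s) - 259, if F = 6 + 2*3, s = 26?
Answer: -173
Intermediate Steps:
F = 12 (F = 6 + 6 = 12)
(F*(9 - 4) + s) - 259 = (12*(9 - 4) + 26) - 259 = (12*5 + 26) - 259 = (60 + 26) - 259 = 86 - 259 = -173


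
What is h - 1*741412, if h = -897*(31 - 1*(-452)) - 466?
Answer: -1175129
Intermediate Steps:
h = -433717 (h = -897*(31 + 452) - 466 = -897*483 - 466 = -433251 - 466 = -433717)
h - 1*741412 = -433717 - 1*741412 = -433717 - 741412 = -1175129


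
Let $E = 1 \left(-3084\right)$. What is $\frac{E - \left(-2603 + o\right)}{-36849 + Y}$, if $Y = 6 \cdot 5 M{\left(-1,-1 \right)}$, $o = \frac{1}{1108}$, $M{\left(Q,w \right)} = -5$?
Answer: $\frac{532949}{40994892} \approx 0.013$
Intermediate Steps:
$E = -3084$
$o = \frac{1}{1108} \approx 0.00090253$
$Y = -150$ ($Y = 6 \cdot 5 \left(-5\right) = 30 \left(-5\right) = -150$)
$\frac{E - \left(-2603 + o\right)}{-36849 + Y} = \frac{-3084 - - \frac{2884123}{1108}}{-36849 - 150} = \frac{-3084 - - \frac{2884123}{1108}}{-36999} = \left(-3084 + \left(-6494 + \frac{10079475}{1108}\right)\right) \left(- \frac{1}{36999}\right) = \left(-3084 + \frac{2884123}{1108}\right) \left(- \frac{1}{36999}\right) = \left(- \frac{532949}{1108}\right) \left(- \frac{1}{36999}\right) = \frac{532949}{40994892}$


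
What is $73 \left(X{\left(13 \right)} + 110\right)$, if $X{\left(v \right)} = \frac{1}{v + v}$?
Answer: $\frac{208853}{26} \approx 8032.8$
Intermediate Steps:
$X{\left(v \right)} = \frac{1}{2 v}$
$73 \left(X{\left(13 \right)} + 110\right) = 73 \left(\frac{1}{2 \cdot 13} + 110\right) = 73 \left(\frac{1}{2} \cdot \frac{1}{13} + 110\right) = 73 \left(\frac{1}{26} + 110\right) = 73 \cdot \frac{2861}{26} = \frac{208853}{26}$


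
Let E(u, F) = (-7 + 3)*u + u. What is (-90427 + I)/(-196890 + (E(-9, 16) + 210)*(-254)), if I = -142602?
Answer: 233029/257088 ≈ 0.90642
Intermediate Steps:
E(u, F) = -3*u (E(u, F) = -4*u + u = -3*u)
(-90427 + I)/(-196890 + (E(-9, 16) + 210)*(-254)) = (-90427 - 142602)/(-196890 + (-3*(-9) + 210)*(-254)) = -233029/(-196890 + (27 + 210)*(-254)) = -233029/(-196890 + 237*(-254)) = -233029/(-196890 - 60198) = -233029/(-257088) = -233029*(-1/257088) = 233029/257088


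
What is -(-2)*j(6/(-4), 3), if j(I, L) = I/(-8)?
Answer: 3/8 ≈ 0.37500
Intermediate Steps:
j(I, L) = -I/8 (j(I, L) = I*(-1/8) = -I/8)
-(-2)*j(6/(-4), 3) = -(-2)*(-3/(4*(-4))) = -(-2)*(-3*(-1)/(4*4)) = -(-2)*(-1/8*(-3/2)) = -(-2)*3/16 = -1*(-3/8) = 3/8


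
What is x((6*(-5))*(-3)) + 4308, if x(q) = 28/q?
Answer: 193874/45 ≈ 4308.3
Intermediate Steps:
x((6*(-5))*(-3)) + 4308 = 28/(((6*(-5))*(-3))) + 4308 = 28/((-30*(-3))) + 4308 = 28/90 + 4308 = 28*(1/90) + 4308 = 14/45 + 4308 = 193874/45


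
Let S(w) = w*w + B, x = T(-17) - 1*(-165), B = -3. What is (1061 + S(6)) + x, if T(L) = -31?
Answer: 1228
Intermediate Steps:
x = 134 (x = -31 - 1*(-165) = -31 + 165 = 134)
S(w) = -3 + w² (S(w) = w*w - 3 = w² - 3 = -3 + w²)
(1061 + S(6)) + x = (1061 + (-3 + 6²)) + 134 = (1061 + (-3 + 36)) + 134 = (1061 + 33) + 134 = 1094 + 134 = 1228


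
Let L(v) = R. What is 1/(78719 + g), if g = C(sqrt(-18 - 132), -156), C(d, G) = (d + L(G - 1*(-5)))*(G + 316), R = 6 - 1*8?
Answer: 26133/2050081067 - 800*I*sqrt(6)/6150243201 ≈ 1.2747e-5 - 3.1862e-7*I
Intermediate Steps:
R = -2 (R = 6 - 8 = -2)
L(v) = -2
C(d, G) = (-2 + d)*(316 + G) (C(d, G) = (d - 2)*(G + 316) = (-2 + d)*(316 + G))
g = -320 + 800*I*sqrt(6) (g = -632 - 2*(-156) + 316*sqrt(-18 - 132) - 156*sqrt(-18 - 132) = -632 + 312 + 316*sqrt(-150) - 780*I*sqrt(6) = -632 + 312 + 316*(5*I*sqrt(6)) - 780*I*sqrt(6) = -632 + 312 + 1580*I*sqrt(6) - 780*I*sqrt(6) = -320 + 800*I*sqrt(6) ≈ -320.0 + 1959.6*I)
1/(78719 + g) = 1/(78719 + (-320 + 800*I*sqrt(6))) = 1/(78399 + 800*I*sqrt(6))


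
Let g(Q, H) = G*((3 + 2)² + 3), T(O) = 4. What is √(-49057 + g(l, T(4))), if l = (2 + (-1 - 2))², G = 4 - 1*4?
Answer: I*√49057 ≈ 221.49*I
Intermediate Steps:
G = 0 (G = 4 - 4 = 0)
l = 1 (l = (2 - 3)² = (-1)² = 1)
g(Q, H) = 0 (g(Q, H) = 0*((3 + 2)² + 3) = 0*(5² + 3) = 0*(25 + 3) = 0*28 = 0)
√(-49057 + g(l, T(4))) = √(-49057 + 0) = √(-49057) = I*√49057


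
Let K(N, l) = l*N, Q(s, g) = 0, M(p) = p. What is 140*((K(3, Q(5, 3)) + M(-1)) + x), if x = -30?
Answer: -4340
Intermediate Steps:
K(N, l) = N*l
140*((K(3, Q(5, 3)) + M(-1)) + x) = 140*((3*0 - 1) - 30) = 140*((0 - 1) - 30) = 140*(-1 - 30) = 140*(-31) = -4340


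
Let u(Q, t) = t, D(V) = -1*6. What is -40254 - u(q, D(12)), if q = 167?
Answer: -40248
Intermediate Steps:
D(V) = -6
-40254 - u(q, D(12)) = -40254 - 1*(-6) = -40254 + 6 = -40248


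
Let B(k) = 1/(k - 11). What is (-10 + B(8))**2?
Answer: 961/9 ≈ 106.78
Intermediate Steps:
B(k) = 1/(-11 + k)
(-10 + B(8))**2 = (-10 + 1/(-11 + 8))**2 = (-10 + 1/(-3))**2 = (-10 - 1/3)**2 = (-31/3)**2 = 961/9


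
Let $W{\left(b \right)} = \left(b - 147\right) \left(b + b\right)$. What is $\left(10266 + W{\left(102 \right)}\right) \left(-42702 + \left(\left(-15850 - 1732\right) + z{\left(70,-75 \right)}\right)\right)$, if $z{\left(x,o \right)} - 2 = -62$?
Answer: $-65533584$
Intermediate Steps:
$z{\left(x,o \right)} = -60$ ($z{\left(x,o \right)} = 2 - 62 = -60$)
$W{\left(b \right)} = 2 b \left(-147 + b\right)$ ($W{\left(b \right)} = \left(-147 + b\right) 2 b = 2 b \left(-147 + b\right)$)
$\left(10266 + W{\left(102 \right)}\right) \left(-42702 + \left(\left(-15850 - 1732\right) + z{\left(70,-75 \right)}\right)\right) = \left(10266 + 2 \cdot 102 \left(-147 + 102\right)\right) \left(-42702 - 17642\right) = \left(10266 + 2 \cdot 102 \left(-45\right)\right) \left(-42702 - 17642\right) = \left(10266 - 9180\right) \left(-42702 - 17642\right) = 1086 \left(-60344\right) = -65533584$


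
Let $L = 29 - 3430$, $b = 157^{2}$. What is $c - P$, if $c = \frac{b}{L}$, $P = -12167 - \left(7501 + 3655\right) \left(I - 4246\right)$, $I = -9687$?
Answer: $- \frac{528598344430}{3401} \approx -1.5542 \cdot 10^{8}$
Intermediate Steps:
$b = 24649$
$L = -3401$ ($L = 29 - 3430 = -3401$)
$P = 155424381$ ($P = -12167 - \left(7501 + 3655\right) \left(-9687 - 4246\right) = -12167 - 11156 \left(-13933\right) = -12167 - -155436548 = -12167 + 155436548 = 155424381$)
$c = - \frac{24649}{3401}$ ($c = \frac{24649}{-3401} = 24649 \left(- \frac{1}{3401}\right) = - \frac{24649}{3401} \approx -7.2476$)
$c - P = - \frac{24649}{3401} - 155424381 = - \frac{528598344430}{3401}$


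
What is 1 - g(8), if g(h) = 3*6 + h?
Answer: -25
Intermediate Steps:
g(h) = 18 + h
1 - g(8) = 1 - (18 + 8) = 1 - 1*26 = 1 - 26 = -25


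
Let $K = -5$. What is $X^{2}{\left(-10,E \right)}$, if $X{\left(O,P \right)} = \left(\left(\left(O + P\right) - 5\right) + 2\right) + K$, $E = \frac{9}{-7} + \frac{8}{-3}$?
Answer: $\frac{212521}{441} \approx 481.91$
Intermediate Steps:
$E = - \frac{83}{21}$ ($E = 9 \left(- \frac{1}{7}\right) + 8 \left(- \frac{1}{3}\right) = - \frac{9}{7} - \frac{8}{3} = - \frac{83}{21} \approx -3.9524$)
$X{\left(O,P \right)} = -8 + O + P$ ($X{\left(O,P \right)} = \left(\left(\left(O + P\right) - 5\right) + 2\right) - 5 = \left(\left(-5 + O + P\right) + 2\right) - 5 = \left(-3 + O + P\right) - 5 = -8 + O + P$)
$X^{2}{\left(-10,E \right)} = \left(-8 - 10 - \frac{83}{21}\right)^{2} = \left(- \frac{461}{21}\right)^{2} = \frac{212521}{441}$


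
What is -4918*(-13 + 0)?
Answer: 63934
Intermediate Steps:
-4918*(-13 + 0) = -4918*(-13) = 63934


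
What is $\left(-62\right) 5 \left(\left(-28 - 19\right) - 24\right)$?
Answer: $22010$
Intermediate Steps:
$\left(-62\right) 5 \left(\left(-28 - 19\right) - 24\right) = - 310 \left(-47 - 24\right) = \left(-310\right) \left(-71\right) = 22010$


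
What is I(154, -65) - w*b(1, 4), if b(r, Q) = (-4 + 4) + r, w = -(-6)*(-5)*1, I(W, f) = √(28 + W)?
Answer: 30 + √182 ≈ 43.491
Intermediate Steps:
w = -30 (w = -2*15*1 = -30*1 = -30)
b(r, Q) = r (b(r, Q) = 0 + r = r)
I(154, -65) - w*b(1, 4) = √(28 + 154) - (-30) = √182 - 1*(-30) = √182 + 30 = 30 + √182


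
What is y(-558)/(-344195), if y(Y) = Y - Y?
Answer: 0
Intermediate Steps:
y(Y) = 0
y(-558)/(-344195) = 0/(-344195) = 0*(-1/344195) = 0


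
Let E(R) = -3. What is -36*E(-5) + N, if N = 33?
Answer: 141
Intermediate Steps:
-36*E(-5) + N = -36*(-3) + 33 = 108 + 33 = 141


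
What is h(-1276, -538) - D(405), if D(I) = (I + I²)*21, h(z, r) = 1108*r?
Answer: -4049134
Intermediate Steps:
D(I) = 21*I + 21*I²
h(-1276, -538) - D(405) = 1108*(-538) - 21*405*(1 + 405) = -596104 - 21*405*406 = -596104 - 1*3453030 = -596104 - 3453030 = -4049134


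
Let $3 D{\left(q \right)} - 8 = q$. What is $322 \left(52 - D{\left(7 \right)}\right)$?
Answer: $15134$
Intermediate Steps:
$D{\left(q \right)} = \frac{8}{3} + \frac{q}{3}$
$322 \left(52 - D{\left(7 \right)}\right) = 322 \left(52 - \left(\frac{8}{3} + \frac{1}{3} \cdot 7\right)\right) = 322 \left(52 - \left(\frac{8}{3} + \frac{7}{3}\right)\right) = 322 \left(52 - 5\right) = 322 \cdot 47 = 15134$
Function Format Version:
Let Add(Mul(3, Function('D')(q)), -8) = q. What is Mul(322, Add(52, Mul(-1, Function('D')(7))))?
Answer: 15134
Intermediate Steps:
Function('D')(q) = Add(Rational(8, 3), Mul(Rational(1, 3), q))
Mul(322, Add(52, Mul(-1, Function('D')(7)))) = Mul(322, Add(52, Mul(-1, Add(Rational(8, 3), Mul(Rational(1, 3), 7))))) = Mul(322, Add(52, Mul(-1, Add(Rational(8, 3), Rational(7, 3))))) = Mul(322, Add(52, Mul(-1, 5))) = Mul(322, Add(52, -5)) = Mul(322, 47) = 15134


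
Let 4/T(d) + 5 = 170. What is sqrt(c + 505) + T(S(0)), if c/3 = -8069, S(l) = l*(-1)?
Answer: 4/165 + I*sqrt(23702) ≈ 0.024242 + 153.95*I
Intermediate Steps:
S(l) = -l
c = -24207 (c = 3*(-8069) = -24207)
T(d) = 4/165 (T(d) = 4/(-5 + 170) = 4/165)
sqrt(c + 505) + T(S(0)) = sqrt(-24207 + 505) + 4/165 = sqrt(-23702) + 4/165 = I*sqrt(23702) + 4/165 = 4/165 + I*sqrt(23702)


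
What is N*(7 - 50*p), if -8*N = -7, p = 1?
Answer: -301/8 ≈ -37.625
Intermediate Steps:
N = 7/8 (N = -⅛*(-7) = 7/8 ≈ 0.87500)
N*(7 - 50*p) = 7*(7 - 50*1)/8 = 7*(7 - 50)/8 = (7/8)*(-43) = -301/8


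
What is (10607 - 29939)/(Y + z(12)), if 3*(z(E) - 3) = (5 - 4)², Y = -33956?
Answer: 28998/50929 ≈ 0.56938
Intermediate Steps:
z(E) = 10/3 (z(E) = 3 + (5 - 4)²/3 = 3 + (⅓)*1² = 3 + (⅓)*1 = 3 + ⅓ = 10/3)
(10607 - 29939)/(Y + z(12)) = (10607 - 29939)/(-33956 + 10/3) = -19332/(-101858/3) = -19332*(-3/101858) = 28998/50929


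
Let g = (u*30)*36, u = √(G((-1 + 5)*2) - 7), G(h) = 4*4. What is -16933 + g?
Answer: -13693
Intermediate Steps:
G(h) = 16
u = 3 (u = √(16 - 7) = √9 = 3)
g = 3240 (g = (3*30)*36 = 90*36 = 3240)
-16933 + g = -16933 + 3240 = -13693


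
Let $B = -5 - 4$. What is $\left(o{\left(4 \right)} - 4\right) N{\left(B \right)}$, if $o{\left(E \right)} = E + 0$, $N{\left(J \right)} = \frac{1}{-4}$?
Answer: $0$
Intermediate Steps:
$B = -9$ ($B = -5 - 4 = -9$)
$N{\left(J \right)} = - \frac{1}{4}$
$o{\left(E \right)} = E$
$\left(o{\left(4 \right)} - 4\right) N{\left(B \right)} = \left(4 - 4\right) \left(- \frac{1}{4}\right) = 0 \left(- \frac{1}{4}\right) = 0$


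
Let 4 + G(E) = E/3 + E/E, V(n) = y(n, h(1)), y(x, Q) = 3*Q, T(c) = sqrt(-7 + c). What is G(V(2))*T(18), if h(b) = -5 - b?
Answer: -9*sqrt(11) ≈ -29.850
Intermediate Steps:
V(n) = -18 (V(n) = 3*(-5 - 1*1) = 3*(-5 - 1) = 3*(-6) = -18)
G(E) = -3 + E/3 (G(E) = -4 + (E/3 + E/E) = -4 + (E*(1/3) + 1) = -4 + (E/3 + 1) = -4 + (1 + E/3) = -3 + E/3)
G(V(2))*T(18) = (-3 + (1/3)*(-18))*sqrt(-7 + 18) = (-3 - 6)*sqrt(11) = -9*sqrt(11)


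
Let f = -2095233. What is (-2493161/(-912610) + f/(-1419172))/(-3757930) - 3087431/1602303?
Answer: -7513399136815855561723333/3899272560444362874293400 ≈ -1.9269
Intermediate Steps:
(-2493161/(-912610) + f/(-1419172))/(-3757930) - 3087431/1602303 = (-2493161/(-912610) - 2095233/(-1419172))/(-3757930) - 3087431/1602303 = (-2493161*(-1/912610) - 2095233*(-1/1419172))*(-1/3757930) - 3087431*1/1602303 = (2493161/912610 + 2095233/1419172)*(-1/3757930) - 3087431/1602303 = (2725177435411/647575279460)*(-1/3757930) - 3087431/1602303 = -2725177435411/2433542569941117800 - 3087431/1602303 = -7513399136815855561723333/3899272560444362874293400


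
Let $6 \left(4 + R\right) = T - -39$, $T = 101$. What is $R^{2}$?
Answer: $\frac{3364}{9} \approx 373.78$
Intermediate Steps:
$R = \frac{58}{3}$ ($R = -4 + \frac{101 - -39}{6} = -4 + \frac{101 + 39}{6} = -4 + \frac{1}{6} \cdot 140 = -4 + \frac{70}{3} = \frac{58}{3} \approx 19.333$)
$R^{2} = \left(\frac{58}{3}\right)^{2} = \frac{3364}{9}$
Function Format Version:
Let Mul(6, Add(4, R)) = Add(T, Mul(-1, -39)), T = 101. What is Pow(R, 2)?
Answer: Rational(3364, 9) ≈ 373.78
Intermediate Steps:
R = Rational(58, 3) (R = Add(-4, Mul(Rational(1, 6), Add(101, Mul(-1, -39)))) = Add(-4, Mul(Rational(1, 6), Add(101, 39))) = Add(-4, Mul(Rational(1, 6), 140)) = Add(-4, Rational(70, 3)) = Rational(58, 3) ≈ 19.333)
Pow(R, 2) = Pow(Rational(58, 3), 2) = Rational(3364, 9)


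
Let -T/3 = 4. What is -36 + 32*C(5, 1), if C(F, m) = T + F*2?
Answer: -100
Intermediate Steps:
T = -12 (T = -3*4 = -12)
C(F, m) = -12 + 2*F (C(F, m) = -12 + F*2 = -12 + 2*F)
-36 + 32*C(5, 1) = -36 + 32*(-12 + 2*5) = -36 + 32*(-12 + 10) = -36 + 32*(-2) = -36 - 64 = -100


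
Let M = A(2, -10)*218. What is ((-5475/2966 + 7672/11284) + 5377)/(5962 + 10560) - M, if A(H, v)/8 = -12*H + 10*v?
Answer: 4270784224489941/19748713556 ≈ 2.1626e+5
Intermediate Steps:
A(H, v) = -96*H + 80*v (A(H, v) = 8*(-12*H + 10*v) = -96*H + 80*v)
M = -216256 (M = (-96*2 + 80*(-10))*218 = (-192 - 800)*218 = -992*218 = -216256)
((-5475/2966 + 7672/11284) + 5377)/(5962 + 10560) - M = ((-5475/2966 + 7672/11284) + 5377)/(5962 + 10560) - 1*(-216256) = ((-5475*1/2966 + 7672*(1/11284)) + 5377)/16522 + 216256 = ((-5475/2966 + 274/403) + 5377)*(1/16522) + 216256 = (-1393741/1195298 + 5377)*(1/16522) + 216256 = (6425723605/1195298)*(1/16522) + 216256 = 6425723605/19748713556 + 216256 = 4270784224489941/19748713556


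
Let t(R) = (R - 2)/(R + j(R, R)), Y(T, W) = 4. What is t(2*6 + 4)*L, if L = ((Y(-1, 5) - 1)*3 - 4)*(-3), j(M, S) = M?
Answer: -105/16 ≈ -6.5625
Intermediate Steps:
t(R) = (-2 + R)/(2*R) (t(R) = (R - 2)/(R + R) = (-2 + R)/((2*R)) = (-2 + R)*(1/(2*R)) = (-2 + R)/(2*R))
L = -15 (L = ((4 - 1)*3 - 4)*(-3) = (3*3 - 4)*(-3) = (9 - 4)*(-3) = 5*(-3) = -15)
t(2*6 + 4)*L = ((-2 + (2*6 + 4))/(2*(2*6 + 4)))*(-15) = ((-2 + (12 + 4))/(2*(12 + 4)))*(-15) = ((½)*(-2 + 16)/16)*(-15) = ((½)*(1/16)*14)*(-15) = (7/16)*(-15) = -105/16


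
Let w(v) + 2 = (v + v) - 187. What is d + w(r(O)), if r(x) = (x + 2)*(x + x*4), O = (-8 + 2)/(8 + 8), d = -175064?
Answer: -5608291/32 ≈ -1.7526e+5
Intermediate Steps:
O = -3/8 (O = -6/16 = -6*1/16 = -3/8 ≈ -0.37500)
r(x) = 5*x*(2 + x) (r(x) = (2 + x)*(x + 4*x) = (2 + x)*(5*x) = 5*x*(2 + x))
w(v) = -189 + 2*v (w(v) = -2 + ((v + v) - 187) = -2 + (2*v - 187) = -2 + (-187 + 2*v) = -189 + 2*v)
d + w(r(O)) = -175064 + (-189 + 2*(5*(-3/8)*(2 - 3/8))) = -175064 + (-189 + 2*(5*(-3/8)*(13/8))) = -175064 + (-189 + 2*(-195/64)) = -175064 + (-189 - 195/32) = -175064 - 6243/32 = -5608291/32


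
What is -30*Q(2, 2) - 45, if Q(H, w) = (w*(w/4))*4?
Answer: -165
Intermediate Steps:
Q(H, w) = w**2 (Q(H, w) = (w*(w*(1/4)))*4 = (w*(w/4))*4 = (w**2/4)*4 = w**2)
-30*Q(2, 2) - 45 = -30*2**2 - 45 = -30*4 - 45 = -120 - 45 = -165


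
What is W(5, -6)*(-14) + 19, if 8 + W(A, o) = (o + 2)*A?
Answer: 411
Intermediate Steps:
W(A, o) = -8 + A*(2 + o) (W(A, o) = -8 + (o + 2)*A = -8 + (2 + o)*A = -8 + A*(2 + o))
W(5, -6)*(-14) + 19 = (-8 + 2*5 + 5*(-6))*(-14) + 19 = (-8 + 10 - 30)*(-14) + 19 = -28*(-14) + 19 = 392 + 19 = 411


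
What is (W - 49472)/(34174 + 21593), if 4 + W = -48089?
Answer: -97565/55767 ≈ -1.7495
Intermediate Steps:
W = -48093 (W = -4 - 48089 = -48093)
(W - 49472)/(34174 + 21593) = (-48093 - 49472)/(34174 + 21593) = -97565/55767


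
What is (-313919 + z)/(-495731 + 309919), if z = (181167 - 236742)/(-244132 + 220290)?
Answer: 575723171/340779208 ≈ 1.6894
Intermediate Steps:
z = 4275/1834 (z = -55575/(-23842) = -55575*(-1/23842) = 4275/1834 ≈ 2.3310)
(-313919 + z)/(-495731 + 309919) = (-313919 + 4275/1834)/(-495731 + 309919) = -575723171/1834/(-185812) = -575723171/1834*(-1/185812) = 575723171/340779208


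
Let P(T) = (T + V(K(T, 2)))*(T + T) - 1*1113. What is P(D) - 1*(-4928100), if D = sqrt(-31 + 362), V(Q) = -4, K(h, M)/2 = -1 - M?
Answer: 4927649 - 8*sqrt(331) ≈ 4.9275e+6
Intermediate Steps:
K(h, M) = -2 - 2*M (K(h, M) = 2*(-1 - M) = -2 - 2*M)
D = sqrt(331) ≈ 18.193
P(T) = -1113 + 2*T*(-4 + T) (P(T) = (T - 4)*(T + T) - 1*1113 = (-4 + T)*(2*T) - 1113 = 2*T*(-4 + T) - 1113 = -1113 + 2*T*(-4 + T))
P(D) - 1*(-4928100) = (-1113 - 8*sqrt(331) + 2*(sqrt(331))**2) - 1*(-4928100) = (-1113 - 8*sqrt(331) + 2*331) + 4928100 = (-1113 - 8*sqrt(331) + 662) + 4928100 = (-451 - 8*sqrt(331)) + 4928100 = 4927649 - 8*sqrt(331)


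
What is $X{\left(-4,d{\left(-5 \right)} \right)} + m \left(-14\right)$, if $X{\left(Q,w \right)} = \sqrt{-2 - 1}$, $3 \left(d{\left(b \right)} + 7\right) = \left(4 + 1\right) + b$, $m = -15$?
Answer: $210 + i \sqrt{3} \approx 210.0 + 1.732 i$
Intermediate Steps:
$d{\left(b \right)} = - \frac{16}{3} + \frac{b}{3}$ ($d{\left(b \right)} = -7 + \frac{\left(4 + 1\right) + b}{3} = -7 + \frac{5 + b}{3} = -7 + \left(\frac{5}{3} + \frac{b}{3}\right) = - \frac{16}{3} + \frac{b}{3}$)
$X{\left(Q,w \right)} = i \sqrt{3}$ ($X{\left(Q,w \right)} = \sqrt{-3} = i \sqrt{3}$)
$X{\left(-4,d{\left(-5 \right)} \right)} + m \left(-14\right) = i \sqrt{3} - -210 = i \sqrt{3} + 210 = 210 + i \sqrt{3}$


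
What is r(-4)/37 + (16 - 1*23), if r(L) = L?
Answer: -263/37 ≈ -7.1081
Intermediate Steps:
r(-4)/37 + (16 - 1*23) = -4/37 + (16 - 1*23) = (1/37)*(-4) + (16 - 23) = -4/37 - 7 = -263/37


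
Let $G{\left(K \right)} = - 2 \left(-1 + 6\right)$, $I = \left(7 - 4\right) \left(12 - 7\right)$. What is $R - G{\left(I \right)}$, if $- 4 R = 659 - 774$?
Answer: $\frac{155}{4} \approx 38.75$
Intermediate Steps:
$I = 15$ ($I = 3 \cdot 5 = 15$)
$G{\left(K \right)} = -10$ ($G{\left(K \right)} = \left(-2\right) 5 = -10$)
$R = \frac{115}{4}$ ($R = - \frac{659 - 774}{4} = \left(- \frac{1}{4}\right) \left(-115\right) = \frac{115}{4} \approx 28.75$)
$R - G{\left(I \right)} = \frac{115}{4} - -10 = \frac{115}{4} + 10 = \frac{155}{4}$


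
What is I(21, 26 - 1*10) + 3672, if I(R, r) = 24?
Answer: 3696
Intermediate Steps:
I(21, 26 - 1*10) + 3672 = 24 + 3672 = 3696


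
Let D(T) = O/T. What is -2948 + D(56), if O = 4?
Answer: -41271/14 ≈ -2947.9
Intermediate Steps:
D(T) = 4/T
-2948 + D(56) = -2948 + 4/56 = -2948 + 4*(1/56) = -2948 + 1/14 = -41271/14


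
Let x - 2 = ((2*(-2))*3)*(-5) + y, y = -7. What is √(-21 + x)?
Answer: √34 ≈ 5.8309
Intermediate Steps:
x = 55 (x = 2 + (((2*(-2))*3)*(-5) - 7) = 2 + (-4*3*(-5) - 7) = 2 + (-12*(-5) - 7) = 2 + (60 - 7) = 2 + 53 = 55)
√(-21 + x) = √(-21 + 55) = √34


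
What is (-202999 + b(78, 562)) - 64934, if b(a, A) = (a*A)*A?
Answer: 24367899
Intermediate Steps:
b(a, A) = a*A² (b(a, A) = (A*a)*A = a*A²)
(-202999 + b(78, 562)) - 64934 = (-202999 + 78*562²) - 64934 = (-202999 + 78*315844) - 64934 = (-202999 + 24635832) - 64934 = 24432833 - 64934 = 24367899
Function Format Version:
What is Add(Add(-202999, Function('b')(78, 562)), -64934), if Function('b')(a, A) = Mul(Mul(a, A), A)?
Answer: 24367899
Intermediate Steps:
Function('b')(a, A) = Mul(a, Pow(A, 2)) (Function('b')(a, A) = Mul(Mul(A, a), A) = Mul(a, Pow(A, 2)))
Add(Add(-202999, Function('b')(78, 562)), -64934) = Add(Add(-202999, Mul(78, Pow(562, 2))), -64934) = Add(Add(-202999, Mul(78, 315844)), -64934) = Add(Add(-202999, 24635832), -64934) = Add(24432833, -64934) = 24367899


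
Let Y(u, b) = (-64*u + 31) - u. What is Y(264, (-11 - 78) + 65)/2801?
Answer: -17129/2801 ≈ -6.1153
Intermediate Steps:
Y(u, b) = 31 - 65*u (Y(u, b) = (31 - 64*u) - u = 31 - 65*u)
Y(264, (-11 - 78) + 65)/2801 = (31 - 65*264)/2801 = (31 - 17160)*(1/2801) = -17129*1/2801 = -17129/2801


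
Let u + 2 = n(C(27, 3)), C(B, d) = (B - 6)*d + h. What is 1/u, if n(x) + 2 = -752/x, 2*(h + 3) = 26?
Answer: -73/1044 ≈ -0.069923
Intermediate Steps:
h = 10 (h = -3 + (½)*26 = -3 + 13 = 10)
C(B, d) = 10 + d*(-6 + B) (C(B, d) = (B - 6)*d + 10 = (-6 + B)*d + 10 = d*(-6 + B) + 10 = 10 + d*(-6 + B))
n(x) = -2 - 752/x
u = -1044/73 (u = -2 + (-2 - 752/(10 - 6*3 + 27*3)) = -2 + (-2 - 752/(10 - 18 + 81)) = -2 + (-2 - 752/73) = -2 - 898/73 = -1044/73 ≈ -14.301)
1/u = 1/(-1044/73) = -73/1044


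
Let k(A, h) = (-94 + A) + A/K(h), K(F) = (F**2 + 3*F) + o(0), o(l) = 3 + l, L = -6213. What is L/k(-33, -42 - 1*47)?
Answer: 47572941/972472 ≈ 48.920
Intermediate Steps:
K(F) = 3 + F**2 + 3*F (K(F) = (F**2 + 3*F) + (3 + 0) = (F**2 + 3*F) + 3 = 3 + F**2 + 3*F)
k(A, h) = -94 + A + A/(3 + h**2 + 3*h) (k(A, h) = (-94 + A) + A/(3 + h**2 + 3*h) = -94 + A + A/(3 + h**2 + 3*h))
L/k(-33, -42 - 1*47) = -6213*(3 + (-42 - 1*47)**2 + 3*(-42 - 1*47))/(-33 + (-94 - 33)*(3 + (-42 - 1*47)**2 + 3*(-42 - 1*47))) = -6213*(3 + (-42 - 47)**2 + 3*(-42 - 47))/(-33 - 127*(3 + (-42 - 47)**2 + 3*(-42 - 47))) = -6213*(3 + (-89)**2 + 3*(-89))/(-33 - 127*(3 + (-89)**2 + 3*(-89))) = -6213*(3 + 7921 - 267)/(-33 - 127*(3 + 7921 - 267)) = -6213*7657/(-33 - 127*7657) = -6213*7657/(-33 - 972439) = -6213/((1/7657)*(-972472)) = -6213/(-972472/7657) = -6213*(-7657/972472) = 47572941/972472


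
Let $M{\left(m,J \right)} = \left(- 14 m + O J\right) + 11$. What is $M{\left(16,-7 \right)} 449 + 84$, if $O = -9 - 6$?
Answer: $-48408$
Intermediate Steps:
$O = -15$ ($O = -9 - 6 = -15$)
$M{\left(m,J \right)} = 11 - 15 J - 14 m$ ($M{\left(m,J \right)} = \left(- 14 m - 15 J\right) + 11 = \left(- 15 J - 14 m\right) + 11 = 11 - 15 J - 14 m$)
$M{\left(16,-7 \right)} 449 + 84 = \left(11 - -105 - 224\right) 449 + 84 = \left(11 + 105 - 224\right) 449 + 84 = \left(-108\right) 449 + 84 = -48492 + 84 = -48408$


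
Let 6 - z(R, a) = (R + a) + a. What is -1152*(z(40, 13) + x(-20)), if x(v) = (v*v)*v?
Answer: 9285120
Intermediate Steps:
x(v) = v³ (x(v) = v²*v = v³)
z(R, a) = 6 - R - 2*a (z(R, a) = 6 - ((R + a) + a) = 6 - (R + 2*a) = 6 + (-R - 2*a) = 6 - R - 2*a)
-1152*(z(40, 13) + x(-20)) = -1152*((6 - 1*40 - 2*13) + (-20)³) = -1152*((6 - 40 - 26) - 8000) = -1152*(-60 - 8000) = -1152*(-8060) = 9285120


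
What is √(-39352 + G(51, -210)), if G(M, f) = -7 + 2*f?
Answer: I*√39779 ≈ 199.45*I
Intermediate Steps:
√(-39352 + G(51, -210)) = √(-39352 + (-7 + 2*(-210))) = √(-39352 + (-7 - 420)) = √(-39352 - 427) = √(-39779) = I*√39779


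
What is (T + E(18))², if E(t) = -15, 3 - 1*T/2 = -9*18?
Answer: 99225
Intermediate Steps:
T = 330 (T = 6 - (-18)*18 = 6 - 2*(-162) = 6 + 324 = 330)
(T + E(18))² = (330 - 15)² = 315² = 99225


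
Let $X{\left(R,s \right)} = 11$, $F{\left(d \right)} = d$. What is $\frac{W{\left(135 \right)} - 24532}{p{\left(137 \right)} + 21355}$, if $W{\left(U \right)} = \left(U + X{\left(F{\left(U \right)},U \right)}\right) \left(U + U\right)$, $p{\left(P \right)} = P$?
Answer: $\frac{3722}{5373} \approx 0.69272$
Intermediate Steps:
$W{\left(U \right)} = 2 U \left(11 + U\right)$ ($W{\left(U \right)} = \left(U + 11\right) \left(U + U\right) = \left(11 + U\right) 2 U = 2 U \left(11 + U\right)$)
$\frac{W{\left(135 \right)} - 24532}{p{\left(137 \right)} + 21355} = \frac{2 \cdot 135 \left(11 + 135\right) - 24532}{137 + 21355} = \frac{2 \cdot 135 \cdot 146 - 24532}{21492} = \left(39420 - 24532\right) \frac{1}{21492} = 14888 \cdot \frac{1}{21492} = \frac{3722}{5373}$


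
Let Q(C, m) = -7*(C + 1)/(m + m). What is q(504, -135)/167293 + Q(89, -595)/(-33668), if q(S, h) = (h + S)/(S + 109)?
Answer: -711756117/58695456364804 ≈ -1.2126e-5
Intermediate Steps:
q(S, h) = (S + h)/(109 + S)
Q(C, m) = -7*(1 + C)/(2*m)
q(504, -135)/167293 + Q(89, -595)/(-33668) = ((504 - 135)/(109 + 504))/167293 + ((7/2)*(-1 - 1*89)/(-595))/(-33668) = (369/613)*(1/167293) + ((7/2)*(-1/595)*(-1 - 89))*(-1/33668) = ((1/613)*369)*(1/167293) + ((7/2)*(-1/595)*(-90))*(-1/33668) = (369/613)*(1/167293) + (9/17)*(-1/33668) = 369/102550609 - 9/572356 = -711756117/58695456364804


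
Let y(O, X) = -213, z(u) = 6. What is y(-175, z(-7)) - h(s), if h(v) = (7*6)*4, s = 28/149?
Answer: -381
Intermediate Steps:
s = 28/149 (s = 28*(1/149) = 28/149 ≈ 0.18792)
h(v) = 168 (h(v) = 42*4 = 168)
y(-175, z(-7)) - h(s) = -213 - 1*168 = -213 - 168 = -381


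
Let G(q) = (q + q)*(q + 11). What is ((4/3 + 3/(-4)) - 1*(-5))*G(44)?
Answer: 81070/3 ≈ 27023.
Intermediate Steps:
G(q) = 2*q*(11 + q) (G(q) = (2*q)*(11 + q) = 2*q*(11 + q))
((4/3 + 3/(-4)) - 1*(-5))*G(44) = ((4/3 + 3/(-4)) - 1*(-5))*(2*44*(11 + 44)) = ((4*(1/3) + 3*(-1/4)) + 5)*(2*44*55) = ((4/3 - 3/4) + 5)*4840 = (7/12 + 5)*4840 = (67/12)*4840 = 81070/3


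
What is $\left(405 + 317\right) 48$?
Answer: $34656$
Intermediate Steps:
$\left(405 + 317\right) 48 = 722 \cdot 48 = 34656$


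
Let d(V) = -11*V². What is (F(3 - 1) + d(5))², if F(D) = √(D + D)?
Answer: 74529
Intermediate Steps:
F(D) = √2*√D (F(D) = √(2*D) = √2*√D)
(F(3 - 1) + d(5))² = (√2*√(3 - 1) - 11*5²)² = (√2*√2 - 11*25)² = (2 - 275)² = (-273)² = 74529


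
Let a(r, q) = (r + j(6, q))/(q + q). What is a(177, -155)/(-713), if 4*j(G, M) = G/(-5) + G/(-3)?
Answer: 881/1105150 ≈ 0.00079718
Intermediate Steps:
j(G, M) = -2*G/15 (j(G, M) = (G/(-5) + G/(-3))/4 = (G*(-1/5) + G*(-1/3))/4 = (-G/5 - G/3)/4 = (-8*G/15)/4 = -2*G/15)
a(r, q) = (-4/5 + r)/(2*q) (a(r, q) = (r - 2/15*6)/(q + q) = (r - 4/5)/((2*q)) = (-4/5 + r)*(1/(2*q)) = (-4/5 + r)/(2*q))
a(177, -155)/(-713) = ((1/10)*(-4 + 5*177)/(-155))/(-713) = ((1/10)*(-1/155)*(-4 + 885))*(-1/713) = ((1/10)*(-1/155)*881)*(-1/713) = -881/1550*(-1/713) = 881/1105150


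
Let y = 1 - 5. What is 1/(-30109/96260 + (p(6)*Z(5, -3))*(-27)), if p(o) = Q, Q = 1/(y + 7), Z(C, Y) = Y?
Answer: 96260/2568911 ≈ 0.037471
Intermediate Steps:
y = -4
Q = 1/3 (Q = 1/(-4 + 7) = 1/3 ≈ 0.33333)
p(o) = 1/3
1/(-30109/96260 + (p(6)*Z(5, -3))*(-27)) = 1/(-30109/96260 + ((1/3)*(-3))*(-27)) = 1/(-30109*1/96260 - 1*(-27)) = 1/(-30109/96260 + 27) = 1/(2568911/96260) = 96260/2568911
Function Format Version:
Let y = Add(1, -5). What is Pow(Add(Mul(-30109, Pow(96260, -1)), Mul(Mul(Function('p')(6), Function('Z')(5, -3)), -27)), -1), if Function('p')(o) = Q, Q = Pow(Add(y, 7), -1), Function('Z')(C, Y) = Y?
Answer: Rational(96260, 2568911) ≈ 0.037471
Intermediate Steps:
y = -4
Q = Rational(1, 3) (Q = Pow(Add(-4, 7), -1) = Pow(3, -1) = Rational(1, 3) ≈ 0.33333)
Function('p')(o) = Rational(1, 3)
Pow(Add(Mul(-30109, Pow(96260, -1)), Mul(Mul(Function('p')(6), Function('Z')(5, -3)), -27)), -1) = Pow(Add(Mul(-30109, Pow(96260, -1)), Mul(Mul(Rational(1, 3), -3), -27)), -1) = Pow(Add(Mul(-30109, Rational(1, 96260)), Mul(-1, -27)), -1) = Pow(Add(Rational(-30109, 96260), 27), -1) = Pow(Rational(2568911, 96260), -1) = Rational(96260, 2568911)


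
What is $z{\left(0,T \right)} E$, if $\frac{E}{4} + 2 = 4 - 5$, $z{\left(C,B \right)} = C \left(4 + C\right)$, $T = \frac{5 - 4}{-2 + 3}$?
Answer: $0$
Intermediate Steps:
$T = 1$ ($T = 1 \cdot 1^{-1} = 1 \cdot 1 = 1$)
$E = -12$ ($E = -8 + 4 \left(4 - 5\right) = -8 + 4 \left(-1\right) = -8 - 4 = -12$)
$z{\left(0,T \right)} E = 0 \left(4 + 0\right) \left(-12\right) = 0 \cdot 4 \left(-12\right) = 0 \left(-12\right) = 0$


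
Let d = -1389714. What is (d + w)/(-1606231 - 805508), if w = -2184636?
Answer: 397150/267971 ≈ 1.4821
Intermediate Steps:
(d + w)/(-1606231 - 805508) = (-1389714 - 2184636)/(-1606231 - 805508) = -3574350/(-2411739) = -3574350*(-1/2411739) = 397150/267971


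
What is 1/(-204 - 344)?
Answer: -1/548 ≈ -0.0018248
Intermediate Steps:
1/(-204 - 344) = 1/(-548) = -1/548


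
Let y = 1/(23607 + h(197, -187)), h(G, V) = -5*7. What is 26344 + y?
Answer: 620980769/23572 ≈ 26344.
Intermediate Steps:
h(G, V) = -35
y = 1/23572 (y = 1/(23607 - 35) = 1/23572 ≈ 4.2423e-5)
26344 + y = 26344 + 1/23572 = 620980769/23572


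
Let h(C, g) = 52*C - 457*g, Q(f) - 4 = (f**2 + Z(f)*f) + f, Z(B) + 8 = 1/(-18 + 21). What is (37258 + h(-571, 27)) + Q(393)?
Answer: 147060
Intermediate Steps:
Z(B) = -23/3 (Z(B) = -8 + 1/(-18 + 21) = -8 + 1/3 = -23/3)
Q(f) = 4 + f**2 - 20*f/3 (Q(f) = 4 + ((f**2 - 23*f/3) + f) = 4 + (f**2 - 20*f/3) = 4 + f**2 - 20*f/3)
h(C, g) = -457*g + 52*C
(37258 + h(-571, 27)) + Q(393) = (37258 + (-457*27 + 52*(-571))) + (4 + 393**2 - 20/3*393) = (37258 + (-12339 - 29692)) + (4 + 154449 - 2620) = (37258 - 42031) + 151833 = -4773 + 151833 = 147060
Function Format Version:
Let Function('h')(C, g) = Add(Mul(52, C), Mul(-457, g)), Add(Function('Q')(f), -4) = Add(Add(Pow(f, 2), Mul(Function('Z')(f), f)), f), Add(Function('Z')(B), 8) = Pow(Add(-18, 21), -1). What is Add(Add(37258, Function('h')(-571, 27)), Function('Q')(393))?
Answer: 147060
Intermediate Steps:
Function('Z')(B) = Rational(-23, 3) (Function('Z')(B) = Add(-8, Pow(Add(-18, 21), -1)) = Add(-8, Pow(3, -1)) = Add(-8, Rational(1, 3)) = Rational(-23, 3))
Function('Q')(f) = Add(4, Pow(f, 2), Mul(Rational(-20, 3), f)) (Function('Q')(f) = Add(4, Add(Add(Pow(f, 2), Mul(Rational(-23, 3), f)), f)) = Add(4, Add(Pow(f, 2), Mul(Rational(-20, 3), f))) = Add(4, Pow(f, 2), Mul(Rational(-20, 3), f)))
Function('h')(C, g) = Add(Mul(-457, g), Mul(52, C))
Add(Add(37258, Function('h')(-571, 27)), Function('Q')(393)) = Add(Add(37258, Add(Mul(-457, 27), Mul(52, -571))), Add(4, Pow(393, 2), Mul(Rational(-20, 3), 393))) = Add(Add(37258, Add(-12339, -29692)), Add(4, 154449, -2620)) = Add(Add(37258, -42031), 151833) = Add(-4773, 151833) = 147060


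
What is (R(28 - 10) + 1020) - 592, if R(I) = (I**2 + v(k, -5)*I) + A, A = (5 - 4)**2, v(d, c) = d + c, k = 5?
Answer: 753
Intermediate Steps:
v(d, c) = c + d
A = 1 (A = 1**2 = 1)
R(I) = 1 + I**2 (R(I) = (I**2 + (-5 + 5)*I) + 1 = (I**2 + 0*I) + 1 = (I**2 + 0) + 1 = I**2 + 1 = 1 + I**2)
(R(28 - 10) + 1020) - 592 = ((1 + (28 - 10)**2) + 1020) - 592 = ((1 + 18**2) + 1020) - 592 = ((1 + 324) + 1020) - 592 = (325 + 1020) - 592 = 1345 - 592 = 753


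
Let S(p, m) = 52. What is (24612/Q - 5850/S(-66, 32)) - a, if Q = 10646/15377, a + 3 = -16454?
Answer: 552462271/10646 ≈ 51894.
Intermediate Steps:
a = -16457 (a = -3 - 16454 = -16457)
Q = 10646/15377 (Q = 10646*(1/15377) = 10646/15377 ≈ 0.69233)
(24612/Q - 5850/S(-66, 32)) - a = (24612/(10646/15377) - 5850/52) - 1*(-16457) = (24612*(15377/10646) - 5850*1/52) + 16457 = (189229362/5323 - 225/2) + 16457 = 377261049/10646 + 16457 = 552462271/10646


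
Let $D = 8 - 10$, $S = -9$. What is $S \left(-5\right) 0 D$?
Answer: $0$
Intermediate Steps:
$D = -2$ ($D = 8 - 10 = -2$)
$S \left(-5\right) 0 D = \left(-9\right) \left(-5\right) 0 \left(-2\right) = 45 \cdot 0 \left(-2\right) = 0 \left(-2\right) = 0$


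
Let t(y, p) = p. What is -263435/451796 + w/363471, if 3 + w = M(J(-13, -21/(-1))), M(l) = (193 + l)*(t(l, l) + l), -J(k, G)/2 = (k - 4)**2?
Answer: 105323989487/164214743916 ≈ 0.64138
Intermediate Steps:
J(k, G) = -2*(-4 + k)**2 (J(k, G) = -2*(k - 4)**2 = -2*(-4 + k)**2)
M(l) = 2*l*(193 + l) (M(l) = (193 + l)*(l + l) = (193 + l)*(2*l) = 2*l*(193 + l))
w = 445057 (w = -3 + 2*(-2*(-4 - 13)**2)*(193 - 2*(-4 - 13)**2) = -3 + 2*(-2*(-17)**2)*(193 - 2*(-17)**2) = -3 + 2*(-2*289)*(193 - 2*289) = -3 + 2*(-578)*(193 - 578) = -3 + 2*(-578)*(-385) = -3 + 445060 = 445057)
-263435/451796 + w/363471 = -263435/451796 + 445057/363471 = 105323989487/164214743916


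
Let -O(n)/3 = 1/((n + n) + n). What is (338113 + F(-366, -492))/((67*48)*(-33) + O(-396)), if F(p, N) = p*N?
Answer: -205201260/42026687 ≈ -4.8826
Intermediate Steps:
F(p, N) = N*p
O(n) = -1/n (O(n) = -3/((n + n) + n) = -3/(2*n + n) = -3*1/(3*n) = -1/n)
(338113 + F(-366, -492))/((67*48)*(-33) + O(-396)) = (338113 - 492*(-366))/((67*48)*(-33) - 1/(-396)) = (338113 + 180072)/(3216*(-33) - 1*(-1/396)) = 518185/(-106128 + 1/396) = 518185/(-42026687/396) = 518185*(-396/42026687) = -205201260/42026687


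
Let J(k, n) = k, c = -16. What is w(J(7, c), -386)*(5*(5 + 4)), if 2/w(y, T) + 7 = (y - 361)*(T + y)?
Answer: 90/134159 ≈ 0.00067085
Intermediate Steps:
w(y, T) = 2/(-7 + (-361 + y)*(T + y)) (w(y, T) = 2/(-7 + (y - 361)*(T + y)) = 2/(-7 + (-361 + y)*(T + y)))
w(J(7, c), -386)*(5*(5 + 4)) = (2/(-7 + 7**2 - 361*(-386) - 361*7 - 386*7))*(5*(5 + 4)) = (2/(-7 + 49 + 139346 - 2527 - 2702))*(5*9) = (2/134159)*45 = 90/134159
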